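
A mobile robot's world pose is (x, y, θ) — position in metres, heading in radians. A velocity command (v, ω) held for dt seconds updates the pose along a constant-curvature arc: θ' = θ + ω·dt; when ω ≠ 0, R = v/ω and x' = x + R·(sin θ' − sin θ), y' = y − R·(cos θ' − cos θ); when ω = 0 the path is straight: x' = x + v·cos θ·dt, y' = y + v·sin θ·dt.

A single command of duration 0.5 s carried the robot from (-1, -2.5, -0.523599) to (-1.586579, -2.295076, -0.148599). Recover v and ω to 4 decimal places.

Δθ = -0.148599 − -0.523599 = 0.375000
ω = Δθ/dt = 0.375000/0.5 = 0.7500
R = Δx/(sin θ' − sin θ) = -1.6667
v = R·ω = -1.6667·0.7500 = -1.2500

v = -1.2500, ω = 0.7500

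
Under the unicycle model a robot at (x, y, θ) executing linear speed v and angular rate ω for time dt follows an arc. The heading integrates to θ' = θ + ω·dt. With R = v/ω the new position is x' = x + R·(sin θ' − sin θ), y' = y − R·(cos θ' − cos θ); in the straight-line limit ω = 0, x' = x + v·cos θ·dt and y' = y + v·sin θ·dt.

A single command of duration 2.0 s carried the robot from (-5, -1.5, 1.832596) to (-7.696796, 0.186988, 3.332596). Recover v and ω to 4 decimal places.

v = 1.7500, ω = 0.7500

Δθ = 3.332596 − 1.832596 = 1.500000
ω = Δθ/dt = 1.500000/2.0 = 0.7500
R = Δx/(sin θ' − sin θ) = 2.3333
v = R·ω = 2.3333·0.7500 = 1.7500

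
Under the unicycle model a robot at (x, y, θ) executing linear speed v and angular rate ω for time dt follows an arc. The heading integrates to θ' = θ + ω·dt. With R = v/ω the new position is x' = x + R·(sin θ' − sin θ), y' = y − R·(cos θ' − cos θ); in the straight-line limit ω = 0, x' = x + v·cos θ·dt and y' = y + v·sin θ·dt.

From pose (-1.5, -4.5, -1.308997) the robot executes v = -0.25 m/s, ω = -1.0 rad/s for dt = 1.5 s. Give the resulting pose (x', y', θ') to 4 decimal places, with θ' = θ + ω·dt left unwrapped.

θ' = -1.3090 + -1.0·1.5 = -2.8090
R = v/ω = -0.25/-1.0 = 0.2500
x' = -1.5 + 0.2500·(sin -2.8090 − sin -1.3090) = -1.3401
y' = -4.5 − 0.2500·(cos -2.8090 − cos -1.3090) = -4.1990

(-1.3401, -4.1990, -2.8090)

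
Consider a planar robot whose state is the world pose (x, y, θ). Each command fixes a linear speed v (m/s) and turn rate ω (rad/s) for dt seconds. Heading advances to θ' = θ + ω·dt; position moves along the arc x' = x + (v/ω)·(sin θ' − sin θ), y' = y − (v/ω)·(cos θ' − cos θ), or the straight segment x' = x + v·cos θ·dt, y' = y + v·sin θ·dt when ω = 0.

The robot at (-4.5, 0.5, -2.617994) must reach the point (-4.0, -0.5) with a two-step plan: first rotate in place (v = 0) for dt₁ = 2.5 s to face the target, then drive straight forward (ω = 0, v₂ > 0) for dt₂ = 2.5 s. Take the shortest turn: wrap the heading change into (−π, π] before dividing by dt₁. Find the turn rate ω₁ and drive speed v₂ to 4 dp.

ω₁ = 0.6043, v₂ = 0.4472

heading to target = atan2(-0.5−0.5, -4−-4.5) = -1.1071
Δθ = wrap(-1.1071 − -2.6180) = 1.5108; ω₁ = Δθ/dt₁ = 0.6043
distance = √((-4−-4.5)² + (-0.5−0.5)²) = 1.1180; v₂ = distance/dt₂ = 0.4472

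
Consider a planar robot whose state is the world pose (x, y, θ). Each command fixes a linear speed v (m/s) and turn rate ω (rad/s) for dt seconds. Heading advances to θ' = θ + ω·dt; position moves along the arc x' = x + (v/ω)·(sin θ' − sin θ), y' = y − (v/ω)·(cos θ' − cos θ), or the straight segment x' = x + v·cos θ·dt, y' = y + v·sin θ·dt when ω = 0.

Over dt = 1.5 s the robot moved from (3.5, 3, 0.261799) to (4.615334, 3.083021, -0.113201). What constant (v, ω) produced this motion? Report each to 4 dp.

Δθ = -0.113201 − 0.261799 = -0.375000
ω = Δθ/dt = -0.375000/1.5 = -0.2500
R = Δx/(sin θ' − sin θ) = -3.0000
v = R·ω = -3.0000·-0.2500 = 0.7500

v = 0.7500, ω = -0.2500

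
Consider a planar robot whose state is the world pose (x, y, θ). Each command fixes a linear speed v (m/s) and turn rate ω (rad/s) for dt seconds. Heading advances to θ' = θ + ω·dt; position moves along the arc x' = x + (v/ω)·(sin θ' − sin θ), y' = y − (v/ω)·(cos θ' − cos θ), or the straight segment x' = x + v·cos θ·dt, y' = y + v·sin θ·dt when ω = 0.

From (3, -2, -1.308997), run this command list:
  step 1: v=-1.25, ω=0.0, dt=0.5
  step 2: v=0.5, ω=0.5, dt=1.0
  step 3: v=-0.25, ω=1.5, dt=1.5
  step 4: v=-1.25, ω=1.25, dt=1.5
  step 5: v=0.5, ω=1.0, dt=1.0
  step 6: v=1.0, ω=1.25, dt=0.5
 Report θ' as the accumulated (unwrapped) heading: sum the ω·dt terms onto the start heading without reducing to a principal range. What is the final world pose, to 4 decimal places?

(3.5441, -3.8250, 4.9410)

step 1: θ'=-1.3090 (straight) → pose (2.8382, -1.3963, -1.3090)
step 2: θ'=-0.8090 (R=1.0000) → pose (3.0806, -1.8277, -0.8090)
step 3: θ'=1.4410 (R=-0.1667) → pose (2.7947, -1.9212, 1.4410)
step 4: θ'=3.3160 (R=-1.0000) → pose (3.9598, -3.0354, 3.3160)
step 5: θ'=4.3160 (R=0.5000) → pose (3.5854, -3.3348, 4.3160)
step 6: θ'=4.9410 (R=0.8000) → pose (3.5441, -3.8250, 4.9410)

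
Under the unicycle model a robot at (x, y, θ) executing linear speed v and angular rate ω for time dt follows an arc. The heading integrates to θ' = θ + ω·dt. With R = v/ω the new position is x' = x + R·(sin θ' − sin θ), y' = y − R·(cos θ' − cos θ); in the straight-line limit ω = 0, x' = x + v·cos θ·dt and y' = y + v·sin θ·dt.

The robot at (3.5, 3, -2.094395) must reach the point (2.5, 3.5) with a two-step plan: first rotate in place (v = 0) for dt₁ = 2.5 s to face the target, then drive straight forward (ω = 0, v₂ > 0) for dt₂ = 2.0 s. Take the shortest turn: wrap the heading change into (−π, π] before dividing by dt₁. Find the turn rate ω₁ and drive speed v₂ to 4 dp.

heading to target = atan2(3.5−3, 2.5−3.5) = 2.6779
Δθ = wrap(2.6779 − -2.0944) = -1.5108; ω₁ = Δθ/dt₁ = -0.6043
distance = √((2.5−3.5)² + (3.5−3)²) = 1.1180; v₂ = distance/dt₂ = 0.5590

ω₁ = -0.6043, v₂ = 0.5590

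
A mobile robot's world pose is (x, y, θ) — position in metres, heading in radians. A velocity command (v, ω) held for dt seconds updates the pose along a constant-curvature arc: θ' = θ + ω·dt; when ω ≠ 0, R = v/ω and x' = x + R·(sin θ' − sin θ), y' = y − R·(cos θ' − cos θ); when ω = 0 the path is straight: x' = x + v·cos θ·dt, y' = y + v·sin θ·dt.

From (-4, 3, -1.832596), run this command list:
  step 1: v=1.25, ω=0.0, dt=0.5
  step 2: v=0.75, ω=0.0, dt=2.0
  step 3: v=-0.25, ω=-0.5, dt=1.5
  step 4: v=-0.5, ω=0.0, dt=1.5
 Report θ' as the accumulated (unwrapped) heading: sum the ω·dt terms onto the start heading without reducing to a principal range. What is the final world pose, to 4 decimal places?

(-3.6964, 1.6396, -2.5826)

step 1: θ'=-1.8326 (straight) → pose (-4.1618, 2.3963, -1.8326)
step 2: θ'=-1.8326 (straight) → pose (-4.5500, 0.9474, -1.8326)
step 3: θ'=-2.5826 (R=0.5000) → pose (-4.3322, 1.2419, -2.5826)
step 4: θ'=-2.5826 (straight) → pose (-3.6964, 1.6396, -2.5826)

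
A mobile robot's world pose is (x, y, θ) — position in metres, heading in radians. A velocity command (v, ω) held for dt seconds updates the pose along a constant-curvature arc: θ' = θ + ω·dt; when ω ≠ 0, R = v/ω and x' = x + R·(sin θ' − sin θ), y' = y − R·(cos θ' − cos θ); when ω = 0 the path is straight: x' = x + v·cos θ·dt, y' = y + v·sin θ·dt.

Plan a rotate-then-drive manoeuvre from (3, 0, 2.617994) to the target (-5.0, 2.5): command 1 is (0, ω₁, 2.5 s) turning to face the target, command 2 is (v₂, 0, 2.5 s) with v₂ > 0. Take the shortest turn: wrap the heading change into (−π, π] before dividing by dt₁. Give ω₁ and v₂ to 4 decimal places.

heading to target = atan2(2.5−0, -5−3) = 2.8387
Δθ = wrap(2.8387 − 2.6180) = 0.2207; ω₁ = Δθ/dt₁ = 0.0883
distance = √((-5−3)² + (2.5−0)²) = 8.3815; v₂ = distance/dt₂ = 3.3526

ω₁ = 0.0883, v₂ = 3.3526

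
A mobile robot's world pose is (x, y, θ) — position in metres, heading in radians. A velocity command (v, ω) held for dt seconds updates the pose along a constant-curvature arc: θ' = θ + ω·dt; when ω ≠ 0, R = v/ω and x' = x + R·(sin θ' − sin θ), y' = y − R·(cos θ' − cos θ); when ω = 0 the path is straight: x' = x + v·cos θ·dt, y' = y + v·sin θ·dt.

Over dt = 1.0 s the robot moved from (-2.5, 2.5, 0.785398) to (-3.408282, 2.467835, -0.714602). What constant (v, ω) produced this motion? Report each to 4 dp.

v = -1.0000, ω = -1.5000

Δθ = -0.714602 − 0.785398 = -1.500000
ω = Δθ/dt = -1.500000/1.0 = -1.5000
R = Δx/(sin θ' − sin θ) = 0.6667
v = R·ω = 0.6667·-1.5000 = -1.0000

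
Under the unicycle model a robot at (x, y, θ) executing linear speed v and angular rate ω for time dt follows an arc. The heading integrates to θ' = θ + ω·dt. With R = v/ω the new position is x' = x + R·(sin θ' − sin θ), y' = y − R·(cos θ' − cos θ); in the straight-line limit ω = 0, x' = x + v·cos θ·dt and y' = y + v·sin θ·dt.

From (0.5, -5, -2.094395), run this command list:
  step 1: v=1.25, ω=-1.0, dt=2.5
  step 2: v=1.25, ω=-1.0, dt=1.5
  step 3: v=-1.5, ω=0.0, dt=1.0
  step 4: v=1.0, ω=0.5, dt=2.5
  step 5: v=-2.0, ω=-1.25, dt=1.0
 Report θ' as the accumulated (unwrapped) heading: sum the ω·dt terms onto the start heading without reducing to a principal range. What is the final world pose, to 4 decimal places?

step 1: θ'=-4.5944 (R=-1.2500) → pose (-1.8238, -4.5222, -4.5944)
step 2: θ'=-6.0944 (R=-1.2500) → pose (-0.8171, -3.1472, -6.0944)
step 3: θ'=-6.0944 (straight) → pose (-2.2905, -3.4287, -6.0944)
step 4: θ'=-4.8444 (R=2.0000) → pose (-0.6832, -1.7275, -4.8444)
step 5: θ'=-6.0944 (R=1.6000) → pose (-1.9690, -3.0885, -6.0944)

(-1.9690, -3.0885, -6.0944)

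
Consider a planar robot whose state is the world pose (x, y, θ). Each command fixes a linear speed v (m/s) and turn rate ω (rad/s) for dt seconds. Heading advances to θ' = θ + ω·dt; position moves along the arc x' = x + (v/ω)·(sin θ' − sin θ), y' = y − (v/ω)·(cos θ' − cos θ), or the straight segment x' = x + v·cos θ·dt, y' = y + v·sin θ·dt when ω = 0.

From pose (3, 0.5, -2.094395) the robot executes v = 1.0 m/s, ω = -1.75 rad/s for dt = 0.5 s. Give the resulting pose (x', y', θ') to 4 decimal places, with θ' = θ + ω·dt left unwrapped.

(2.6030, 0.2227, -2.9694)

θ' = -2.0944 + -1.75·0.5 = -2.9694
R = v/ω = 1.0/-1.75 = -0.5714
x' = 3 + -0.5714·(sin -2.9694 − sin -2.0944) = 2.6030
y' = 0.5 − -0.5714·(cos -2.9694 − cos -2.0944) = 0.2227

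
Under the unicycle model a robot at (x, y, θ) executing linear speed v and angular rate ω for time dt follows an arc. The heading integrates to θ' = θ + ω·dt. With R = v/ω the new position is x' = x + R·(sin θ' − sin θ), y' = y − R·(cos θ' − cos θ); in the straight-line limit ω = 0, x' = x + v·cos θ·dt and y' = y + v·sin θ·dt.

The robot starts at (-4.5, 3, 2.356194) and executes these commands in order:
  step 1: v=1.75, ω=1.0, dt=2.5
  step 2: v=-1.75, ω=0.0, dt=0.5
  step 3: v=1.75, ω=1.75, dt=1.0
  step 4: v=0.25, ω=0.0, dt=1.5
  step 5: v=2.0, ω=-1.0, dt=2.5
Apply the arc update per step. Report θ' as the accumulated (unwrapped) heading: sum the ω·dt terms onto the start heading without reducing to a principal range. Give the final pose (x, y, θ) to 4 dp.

(-3.6536, -1.3443, 4.1062)

step 1: θ'=4.8562 (R=1.7500) → pose (-7.4694, 1.5118, 4.8562)
step 2: θ'=4.8562 (straight) → pose (-7.5948, 2.3777, 4.8562)
step 3: θ'=6.6062 (R=1.0000) → pose (-6.2877, 1.5728, 6.6062)
step 4: θ'=6.6062 (straight) → pose (-5.9321, 1.6918, 6.6062)
step 5: θ'=4.1062 (R=-2.0000) → pose (-3.6536, -1.3443, 4.1062)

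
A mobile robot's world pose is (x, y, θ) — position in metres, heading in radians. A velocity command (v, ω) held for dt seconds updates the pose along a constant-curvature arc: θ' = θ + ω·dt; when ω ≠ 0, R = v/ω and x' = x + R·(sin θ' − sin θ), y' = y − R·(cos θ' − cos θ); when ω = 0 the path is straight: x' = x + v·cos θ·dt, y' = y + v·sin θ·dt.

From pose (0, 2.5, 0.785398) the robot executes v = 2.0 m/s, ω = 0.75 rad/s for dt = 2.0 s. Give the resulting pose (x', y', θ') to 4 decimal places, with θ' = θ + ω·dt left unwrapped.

(0.1287, 6.1331, 2.2854)

θ' = 0.7854 + 0.75·2.0 = 2.2854
R = v/ω = 2.0/0.75 = 2.6667
x' = 0 + 2.6667·(sin 2.2854 − sin 0.7854) = 0.1287
y' = 2.5 − 2.6667·(cos 2.2854 − cos 0.7854) = 6.1331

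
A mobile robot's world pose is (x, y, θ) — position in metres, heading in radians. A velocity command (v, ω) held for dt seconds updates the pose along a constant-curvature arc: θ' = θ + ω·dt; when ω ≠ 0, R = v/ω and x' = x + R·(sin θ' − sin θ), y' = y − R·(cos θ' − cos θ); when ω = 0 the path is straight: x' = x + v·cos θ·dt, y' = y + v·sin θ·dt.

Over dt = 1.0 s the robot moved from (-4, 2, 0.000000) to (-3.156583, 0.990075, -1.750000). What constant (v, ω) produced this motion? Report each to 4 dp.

v = 1.5000, ω = -1.7500

Δθ = -1.750000 − 0.000000 = -1.750000
ω = Δθ/dt = -1.750000/1.0 = -1.7500
R = −Δy/(cos θ' − cos θ) = -0.8571
v = R·ω = -0.8571·-1.7500 = 1.5000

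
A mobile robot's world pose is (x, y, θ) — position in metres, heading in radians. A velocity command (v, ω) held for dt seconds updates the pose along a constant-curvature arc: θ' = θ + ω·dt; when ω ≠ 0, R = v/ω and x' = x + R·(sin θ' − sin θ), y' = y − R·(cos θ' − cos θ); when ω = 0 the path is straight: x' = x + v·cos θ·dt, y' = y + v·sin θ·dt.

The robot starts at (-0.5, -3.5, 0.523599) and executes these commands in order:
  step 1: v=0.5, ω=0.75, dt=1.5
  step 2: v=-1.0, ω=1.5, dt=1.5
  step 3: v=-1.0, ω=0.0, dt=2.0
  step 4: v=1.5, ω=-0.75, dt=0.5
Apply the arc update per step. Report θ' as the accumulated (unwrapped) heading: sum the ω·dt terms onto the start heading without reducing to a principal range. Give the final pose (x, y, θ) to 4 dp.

(1.7797, -2.3322, 3.5236)

step 1: θ'=1.6486 (R=0.6667) → pose (-0.1687, -2.8708, 1.6486)
step 2: θ'=3.8986 (R=-0.6667) → pose (0.9538, -3.3036, 3.8986)
step 3: θ'=3.8986 (straight) → pose (2.4076, -1.9301, 3.8986)
step 4: θ'=3.5236 (R=-2.0000) → pose (1.7797, -2.3322, 3.5236)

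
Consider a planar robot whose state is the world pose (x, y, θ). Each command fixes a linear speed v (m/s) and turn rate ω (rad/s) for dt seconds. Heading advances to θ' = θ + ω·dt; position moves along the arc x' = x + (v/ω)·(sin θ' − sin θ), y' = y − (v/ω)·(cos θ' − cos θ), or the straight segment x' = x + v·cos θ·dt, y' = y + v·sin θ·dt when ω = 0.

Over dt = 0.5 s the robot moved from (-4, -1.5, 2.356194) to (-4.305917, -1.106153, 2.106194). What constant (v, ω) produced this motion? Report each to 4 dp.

Δθ = 2.106194 − 2.356194 = -0.250000
ω = Δθ/dt = -0.250000/0.5 = -0.5000
R = −Δy/(cos θ' − cos θ) = -2.0000
v = R·ω = -2.0000·-0.5000 = 1.0000

v = 1.0000, ω = -0.5000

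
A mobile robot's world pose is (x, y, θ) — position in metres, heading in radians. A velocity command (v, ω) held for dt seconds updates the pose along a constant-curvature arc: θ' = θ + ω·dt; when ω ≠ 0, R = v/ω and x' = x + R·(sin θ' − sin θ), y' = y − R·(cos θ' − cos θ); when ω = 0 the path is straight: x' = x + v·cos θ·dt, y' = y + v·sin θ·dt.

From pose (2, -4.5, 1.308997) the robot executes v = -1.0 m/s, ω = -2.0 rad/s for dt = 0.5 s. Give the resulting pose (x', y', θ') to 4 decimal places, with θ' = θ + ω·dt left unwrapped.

(1.6691, -4.8469, 0.3090)

θ' = 1.3090 + -2.0·0.5 = 0.3090
R = v/ω = -1.0/-2.0 = 0.5000
x' = 2 + 0.5000·(sin 0.3090 − sin 1.3090) = 1.6691
y' = -4.5 − 0.5000·(cos 0.3090 − cos 1.3090) = -4.8469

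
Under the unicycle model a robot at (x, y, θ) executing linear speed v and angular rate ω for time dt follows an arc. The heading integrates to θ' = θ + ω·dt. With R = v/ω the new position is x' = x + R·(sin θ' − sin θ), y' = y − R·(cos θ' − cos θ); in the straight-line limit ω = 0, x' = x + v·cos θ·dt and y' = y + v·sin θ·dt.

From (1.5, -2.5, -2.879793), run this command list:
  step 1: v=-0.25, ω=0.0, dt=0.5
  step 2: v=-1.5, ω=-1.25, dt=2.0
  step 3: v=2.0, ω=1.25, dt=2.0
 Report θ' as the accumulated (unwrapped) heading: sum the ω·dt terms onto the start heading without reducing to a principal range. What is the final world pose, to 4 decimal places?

(1.2030, -1.8337, -2.8798)

step 1: θ'=-2.8798 (straight) → pose (1.6207, -2.4676, -2.8798)
step 2: θ'=-5.3798 (R=1.2000) → pose (2.8738, -4.3695, -5.3798)
step 3: θ'=-2.8798 (R=1.6000) → pose (1.2030, -1.8337, -2.8798)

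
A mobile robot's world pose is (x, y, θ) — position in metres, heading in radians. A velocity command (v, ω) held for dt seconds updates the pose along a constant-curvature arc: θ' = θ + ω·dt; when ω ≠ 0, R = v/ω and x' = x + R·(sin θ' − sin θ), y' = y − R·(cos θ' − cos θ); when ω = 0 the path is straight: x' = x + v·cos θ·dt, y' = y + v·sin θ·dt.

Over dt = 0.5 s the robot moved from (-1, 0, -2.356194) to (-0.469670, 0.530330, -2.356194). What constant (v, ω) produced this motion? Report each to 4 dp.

v = -1.5000, ω = 0.0000

Δθ = -2.356194 − -2.356194 = 0.000000
ω = Δθ/dt = 0.000000/0.5 = 0.0000
ω = 0 → v = (Δx·cos θ + Δy·sin θ)/dt = -1.5000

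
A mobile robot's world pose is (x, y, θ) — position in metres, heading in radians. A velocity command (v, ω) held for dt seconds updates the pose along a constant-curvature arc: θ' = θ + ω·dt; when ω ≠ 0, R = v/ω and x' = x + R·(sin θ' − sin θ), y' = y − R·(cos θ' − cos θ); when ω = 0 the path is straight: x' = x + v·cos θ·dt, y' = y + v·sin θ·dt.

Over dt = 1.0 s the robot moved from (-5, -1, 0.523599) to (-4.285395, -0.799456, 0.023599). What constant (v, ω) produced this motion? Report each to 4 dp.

v = 0.7500, ω = -0.5000

Δθ = 0.023599 − 0.523599 = -0.500000
ω = Δθ/dt = -0.500000/1.0 = -0.5000
R = Δx/(sin θ' − sin θ) = -1.5000
v = R·ω = -1.5000·-0.5000 = 0.7500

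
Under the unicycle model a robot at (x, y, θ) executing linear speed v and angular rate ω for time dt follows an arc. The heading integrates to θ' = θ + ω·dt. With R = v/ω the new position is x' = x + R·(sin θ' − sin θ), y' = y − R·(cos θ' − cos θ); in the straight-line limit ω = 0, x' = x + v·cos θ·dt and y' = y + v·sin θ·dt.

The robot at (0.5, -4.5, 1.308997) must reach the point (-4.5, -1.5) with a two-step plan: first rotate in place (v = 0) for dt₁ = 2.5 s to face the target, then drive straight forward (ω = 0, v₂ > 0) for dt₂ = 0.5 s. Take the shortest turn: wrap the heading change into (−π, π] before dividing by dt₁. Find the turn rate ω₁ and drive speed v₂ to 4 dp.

heading to target = atan2(-1.5−-4.5, -4.5−0.5) = 2.6012
Δθ = wrap(2.6012 − 1.3090) = 1.2922; ω₁ = Δθ/dt₁ = 0.5169
distance = √((-4.5−0.5)² + (-1.5−-4.5)²) = 5.8310; v₂ = distance/dt₂ = 11.6619

ω₁ = 0.5169, v₂ = 11.6619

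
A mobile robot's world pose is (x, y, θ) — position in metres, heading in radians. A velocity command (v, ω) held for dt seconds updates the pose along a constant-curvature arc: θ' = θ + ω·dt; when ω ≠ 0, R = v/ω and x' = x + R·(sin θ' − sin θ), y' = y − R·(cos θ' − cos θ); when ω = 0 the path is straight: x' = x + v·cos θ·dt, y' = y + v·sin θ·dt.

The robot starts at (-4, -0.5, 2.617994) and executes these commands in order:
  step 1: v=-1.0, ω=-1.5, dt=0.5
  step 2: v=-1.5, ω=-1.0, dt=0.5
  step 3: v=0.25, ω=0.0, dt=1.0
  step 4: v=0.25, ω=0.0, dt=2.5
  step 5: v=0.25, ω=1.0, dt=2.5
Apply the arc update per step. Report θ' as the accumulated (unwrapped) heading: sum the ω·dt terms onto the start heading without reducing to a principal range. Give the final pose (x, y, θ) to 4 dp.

step 1: θ'=1.8680 (R=0.6667) → pose (-3.6959, -0.8821, 1.8680)
step 2: θ'=1.3680 (R=1.5000) → pose (-3.6609, -1.6235, 1.3680)
step 3: θ'=1.3680 (straight) → pose (-3.6105, -1.3786, 1.3680)
step 4: θ'=1.3680 (straight) → pose (-3.4846, -0.7664, 1.3680)
step 5: θ'=3.8680 (R=0.2500) → pose (-3.8956, -0.5292, 3.8680)

(-3.8956, -0.5292, 3.8680)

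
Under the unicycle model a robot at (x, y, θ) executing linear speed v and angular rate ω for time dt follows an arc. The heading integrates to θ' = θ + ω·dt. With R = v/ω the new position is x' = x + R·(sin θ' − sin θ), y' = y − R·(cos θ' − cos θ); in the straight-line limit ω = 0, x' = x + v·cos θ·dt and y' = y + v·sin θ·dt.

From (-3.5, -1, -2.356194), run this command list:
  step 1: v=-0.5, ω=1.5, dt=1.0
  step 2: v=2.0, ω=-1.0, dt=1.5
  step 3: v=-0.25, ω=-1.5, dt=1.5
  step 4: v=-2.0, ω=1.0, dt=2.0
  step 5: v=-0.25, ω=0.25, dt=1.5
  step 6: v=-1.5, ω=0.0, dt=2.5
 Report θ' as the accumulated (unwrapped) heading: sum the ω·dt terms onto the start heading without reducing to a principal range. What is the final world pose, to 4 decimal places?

(2.2922, -1.6708, -2.2312)

step 1: θ'=-0.8562 (R=-0.3333) → pose (-3.4839, -0.5459, -0.8562)
step 2: θ'=-2.3562 (R=-2.0000) → pose (-3.5804, -3.2707, -2.3562)
step 3: θ'=-4.6062 (R=0.1667) → pose (-3.2968, -3.3709, -4.6062)
step 4: θ'=-2.6062 (R=-2.0000) → pose (-0.2877, -4.8790, -2.6062)
step 5: θ'=-2.2312 (R=-1.0000) → pose (-0.0082, -4.6324, -2.2312)
step 6: θ'=-2.2312 (straight) → pose (2.2922, -1.6708, -2.2312)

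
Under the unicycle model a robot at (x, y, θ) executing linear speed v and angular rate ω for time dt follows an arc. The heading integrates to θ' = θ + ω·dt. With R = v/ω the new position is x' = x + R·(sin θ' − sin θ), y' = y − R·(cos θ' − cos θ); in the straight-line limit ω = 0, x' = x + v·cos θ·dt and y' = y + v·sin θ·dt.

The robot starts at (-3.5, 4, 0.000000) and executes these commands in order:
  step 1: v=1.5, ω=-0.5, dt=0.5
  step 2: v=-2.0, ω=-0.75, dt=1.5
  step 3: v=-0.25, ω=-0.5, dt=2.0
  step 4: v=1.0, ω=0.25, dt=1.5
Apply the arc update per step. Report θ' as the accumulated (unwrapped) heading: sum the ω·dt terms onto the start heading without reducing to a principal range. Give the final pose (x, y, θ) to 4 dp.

(-5.4326, 5.2126, -2.0000)

step 1: θ'=-0.2500 (R=-3.0000) → pose (-2.7578, 3.9067, -0.2500)
step 2: θ'=-1.3750 (R=2.6667) → pose (-4.7138, 5.9717, -1.3750)
step 3: θ'=-2.3750 (R=0.5000) → pose (-4.5702, 6.4291, -2.3750)
step 4: θ'=-2.0000 (R=4.0000) → pose (-5.4326, 5.2126, -2.0000)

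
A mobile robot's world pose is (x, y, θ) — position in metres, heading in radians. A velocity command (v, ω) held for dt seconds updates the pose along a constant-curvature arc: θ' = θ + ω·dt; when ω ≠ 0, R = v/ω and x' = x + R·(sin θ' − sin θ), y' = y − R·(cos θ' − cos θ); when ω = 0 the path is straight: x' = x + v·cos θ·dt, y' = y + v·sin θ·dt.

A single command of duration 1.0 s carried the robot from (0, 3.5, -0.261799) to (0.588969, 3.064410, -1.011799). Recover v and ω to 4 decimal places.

v = 0.7500, ω = -0.7500

Δθ = -1.011799 − -0.261799 = -0.750000
ω = Δθ/dt = -0.750000/1.0 = -0.7500
R = Δx/(sin θ' − sin θ) = -1.0000
v = R·ω = -1.0000·-0.7500 = 0.7500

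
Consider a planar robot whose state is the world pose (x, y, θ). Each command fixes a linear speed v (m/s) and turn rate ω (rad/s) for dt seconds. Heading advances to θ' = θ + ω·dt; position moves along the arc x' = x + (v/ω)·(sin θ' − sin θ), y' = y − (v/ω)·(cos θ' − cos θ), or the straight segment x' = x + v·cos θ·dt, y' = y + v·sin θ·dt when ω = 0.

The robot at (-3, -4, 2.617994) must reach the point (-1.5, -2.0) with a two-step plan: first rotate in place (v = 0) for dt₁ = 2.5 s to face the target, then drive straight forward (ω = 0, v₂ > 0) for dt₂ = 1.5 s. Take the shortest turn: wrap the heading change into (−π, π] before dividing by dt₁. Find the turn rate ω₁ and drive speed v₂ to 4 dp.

ω₁ = -0.6763, v₂ = 1.6667

heading to target = atan2(-2−-4, -1.5−-3) = 0.9273
Δθ = wrap(0.9273 − 2.6180) = -1.6907; ω₁ = Δθ/dt₁ = -0.6763
distance = √((-1.5−-3)² + (-2−-4)²) = 2.5000; v₂ = distance/dt₂ = 1.6667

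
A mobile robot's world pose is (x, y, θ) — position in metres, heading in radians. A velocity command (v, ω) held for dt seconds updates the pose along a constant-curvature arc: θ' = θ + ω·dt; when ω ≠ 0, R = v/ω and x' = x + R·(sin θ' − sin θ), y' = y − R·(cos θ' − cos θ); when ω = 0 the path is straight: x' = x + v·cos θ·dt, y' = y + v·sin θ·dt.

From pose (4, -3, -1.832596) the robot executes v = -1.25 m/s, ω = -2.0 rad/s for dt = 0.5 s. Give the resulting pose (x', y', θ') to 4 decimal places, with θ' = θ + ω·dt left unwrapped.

θ' = -1.8326 + -2.0·0.5 = -2.8326
R = v/ω = -1.25/-2.0 = 0.6250
x' = 4 + 0.6250·(sin -2.8326 − sin -1.8326) = 4.4136
y' = -3 − 0.6250·(cos -2.8326 − cos -1.8326) = -2.5664

(4.4136, -2.5664, -2.8326)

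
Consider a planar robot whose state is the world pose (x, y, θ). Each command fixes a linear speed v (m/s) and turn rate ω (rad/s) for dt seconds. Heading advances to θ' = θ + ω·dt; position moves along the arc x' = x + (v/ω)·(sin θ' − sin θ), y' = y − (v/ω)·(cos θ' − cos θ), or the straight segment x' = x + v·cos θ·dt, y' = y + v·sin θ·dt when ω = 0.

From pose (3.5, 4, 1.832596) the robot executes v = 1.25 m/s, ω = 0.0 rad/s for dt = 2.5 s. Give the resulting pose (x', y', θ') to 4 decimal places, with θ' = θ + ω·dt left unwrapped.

θ' = 1.8326 + 0.0·2.5 = 1.8326
ω = 0 → straight: x' = 3.5 + 1.25·cos(1.8326)·2.5 = 2.6912
y' = 4 + 1.25·sin(1.8326)·2.5 = 7.0185

(2.6912, 7.0185, 1.8326)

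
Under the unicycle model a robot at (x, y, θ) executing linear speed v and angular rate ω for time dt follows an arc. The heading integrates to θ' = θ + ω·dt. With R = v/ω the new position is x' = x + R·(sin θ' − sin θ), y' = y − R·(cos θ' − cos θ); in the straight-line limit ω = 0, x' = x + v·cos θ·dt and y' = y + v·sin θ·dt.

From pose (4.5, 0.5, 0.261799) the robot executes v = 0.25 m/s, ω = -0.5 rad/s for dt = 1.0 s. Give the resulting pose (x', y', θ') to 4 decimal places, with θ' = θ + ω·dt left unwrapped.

θ' = 0.2618 + -0.5·1.0 = -0.2382
R = v/ω = 0.25/-0.5 = -0.5000
x' = 4.5 + -0.5000·(sin -0.2382 − sin 0.2618) = 4.7474
y' = 0.5 − -0.5000·(cos -0.2382 − cos 0.2618) = 0.5029

(4.7474, 0.5029, -0.2382)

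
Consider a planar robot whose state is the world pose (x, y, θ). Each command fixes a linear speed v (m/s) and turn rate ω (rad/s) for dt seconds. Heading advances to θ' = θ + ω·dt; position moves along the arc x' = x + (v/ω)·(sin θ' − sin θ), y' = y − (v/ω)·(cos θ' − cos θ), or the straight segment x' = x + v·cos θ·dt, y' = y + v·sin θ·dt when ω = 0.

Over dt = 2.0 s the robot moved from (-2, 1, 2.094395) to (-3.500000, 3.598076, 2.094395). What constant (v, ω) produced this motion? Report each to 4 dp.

v = 1.5000, ω = 0.0000

Δθ = 2.094395 − 2.094395 = 0.000000
ω = Δθ/dt = 0.000000/2.0 = 0.0000
ω = 0 → v = (Δx·cos θ + Δy·sin θ)/dt = 1.5000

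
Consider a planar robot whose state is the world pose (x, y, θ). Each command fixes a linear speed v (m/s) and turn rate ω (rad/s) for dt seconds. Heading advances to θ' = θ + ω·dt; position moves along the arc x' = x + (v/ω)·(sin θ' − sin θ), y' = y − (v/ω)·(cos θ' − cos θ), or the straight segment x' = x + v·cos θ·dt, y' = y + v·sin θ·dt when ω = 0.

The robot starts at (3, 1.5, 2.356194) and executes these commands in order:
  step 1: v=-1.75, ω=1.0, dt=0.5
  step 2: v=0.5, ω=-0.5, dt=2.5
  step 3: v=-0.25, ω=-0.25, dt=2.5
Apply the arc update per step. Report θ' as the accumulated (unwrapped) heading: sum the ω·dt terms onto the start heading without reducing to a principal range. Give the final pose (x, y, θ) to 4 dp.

(2.8587, 1.3910, 0.9812)

step 1: θ'=2.8562 (R=-1.7500) → pose (3.7447, 1.0582, 2.8562)
step 2: θ'=1.6062 (R=-1.0000) → pose (3.0269, 1.9824, 1.6062)
step 3: θ'=0.9812 (R=1.0000) → pose (2.8587, 1.3910, 0.9812)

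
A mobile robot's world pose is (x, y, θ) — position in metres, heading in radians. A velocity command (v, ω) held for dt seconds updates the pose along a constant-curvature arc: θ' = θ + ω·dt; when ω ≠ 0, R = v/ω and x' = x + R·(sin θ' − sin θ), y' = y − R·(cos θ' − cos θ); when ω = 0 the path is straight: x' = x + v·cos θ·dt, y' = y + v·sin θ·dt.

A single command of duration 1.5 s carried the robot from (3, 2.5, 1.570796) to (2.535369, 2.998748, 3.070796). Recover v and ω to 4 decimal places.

Δθ = 3.070796 − 1.570796 = 1.500000
ω = Δθ/dt = 1.500000/1.5 = 1.0000
R = −Δy/(cos θ' − cos θ) = 0.5000
v = R·ω = 0.5000·1.0000 = 0.5000

v = 0.5000, ω = 1.0000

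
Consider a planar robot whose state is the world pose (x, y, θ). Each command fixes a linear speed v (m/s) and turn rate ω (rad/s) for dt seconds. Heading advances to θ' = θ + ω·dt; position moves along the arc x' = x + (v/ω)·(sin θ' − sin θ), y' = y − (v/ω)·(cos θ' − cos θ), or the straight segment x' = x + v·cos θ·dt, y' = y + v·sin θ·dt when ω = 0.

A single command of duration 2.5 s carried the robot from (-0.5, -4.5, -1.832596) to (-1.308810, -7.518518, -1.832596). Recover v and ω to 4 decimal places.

v = 1.2500, ω = 0.0000

Δθ = -1.832596 − -1.832596 = 0.000000
ω = Δθ/dt = 0.000000/2.5 = 0.0000
ω = 0 → v = (Δx·cos θ + Δy·sin θ)/dt = 1.2500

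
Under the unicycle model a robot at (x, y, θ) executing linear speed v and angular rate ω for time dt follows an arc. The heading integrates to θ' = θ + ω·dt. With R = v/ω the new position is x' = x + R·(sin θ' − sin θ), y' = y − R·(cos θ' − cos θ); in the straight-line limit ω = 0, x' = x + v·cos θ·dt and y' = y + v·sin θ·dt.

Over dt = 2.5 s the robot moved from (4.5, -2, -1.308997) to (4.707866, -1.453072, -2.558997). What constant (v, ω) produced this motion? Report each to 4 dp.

Δθ = -2.558997 − -1.308997 = -1.250000
ω = Δθ/dt = -1.250000/2.5 = -0.5000
R = −Δy/(cos θ' − cos θ) = 0.5000
v = R·ω = 0.5000·-0.5000 = -0.2500

v = -0.2500, ω = -0.5000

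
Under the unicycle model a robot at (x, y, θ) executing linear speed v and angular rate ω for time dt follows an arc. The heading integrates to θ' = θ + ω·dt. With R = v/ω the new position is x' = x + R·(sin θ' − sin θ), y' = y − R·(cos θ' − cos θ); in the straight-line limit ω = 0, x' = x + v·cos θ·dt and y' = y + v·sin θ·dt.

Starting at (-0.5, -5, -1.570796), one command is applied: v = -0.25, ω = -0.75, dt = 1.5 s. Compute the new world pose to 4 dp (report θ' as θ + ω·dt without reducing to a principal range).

(-0.3104, -4.6992, -2.6958)

θ' = -1.5708 + -0.75·1.5 = -2.6958
R = v/ω = -0.25/-0.75 = 0.3333
x' = -0.5 + 0.3333·(sin -2.6958 − sin -1.5708) = -0.3104
y' = -5 − 0.3333·(cos -2.6958 − cos -1.5708) = -4.6992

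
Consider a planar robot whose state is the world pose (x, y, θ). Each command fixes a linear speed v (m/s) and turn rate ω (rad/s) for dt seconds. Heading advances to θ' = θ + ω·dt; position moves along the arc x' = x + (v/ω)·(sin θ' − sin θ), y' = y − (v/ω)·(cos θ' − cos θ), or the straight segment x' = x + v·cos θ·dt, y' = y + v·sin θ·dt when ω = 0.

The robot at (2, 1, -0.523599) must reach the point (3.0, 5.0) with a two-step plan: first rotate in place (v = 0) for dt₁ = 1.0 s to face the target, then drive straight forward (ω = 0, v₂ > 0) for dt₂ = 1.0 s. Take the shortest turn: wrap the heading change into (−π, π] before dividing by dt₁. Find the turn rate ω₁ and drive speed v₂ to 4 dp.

heading to target = atan2(5−1, 3−2) = 1.3258
Δθ = wrap(1.3258 − -0.5236) = 1.8494; ω₁ = Δθ/dt₁ = 1.8494
distance = √((3−2)² + (5−1)²) = 4.1231; v₂ = distance/dt₂ = 4.1231

ω₁ = 1.8494, v₂ = 4.1231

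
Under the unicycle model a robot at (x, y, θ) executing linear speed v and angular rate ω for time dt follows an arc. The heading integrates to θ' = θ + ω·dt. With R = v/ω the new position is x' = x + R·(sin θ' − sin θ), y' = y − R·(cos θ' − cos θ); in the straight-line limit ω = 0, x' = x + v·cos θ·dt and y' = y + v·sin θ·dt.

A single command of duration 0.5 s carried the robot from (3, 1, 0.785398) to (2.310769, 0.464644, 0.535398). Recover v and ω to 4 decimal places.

v = -1.7500, ω = -0.5000

Δθ = 0.535398 − 0.785398 = -0.250000
ω = Δθ/dt = -0.250000/0.5 = -0.5000
R = Δx/(sin θ' − sin θ) = 3.5000
v = R·ω = 3.5000·-0.5000 = -1.7500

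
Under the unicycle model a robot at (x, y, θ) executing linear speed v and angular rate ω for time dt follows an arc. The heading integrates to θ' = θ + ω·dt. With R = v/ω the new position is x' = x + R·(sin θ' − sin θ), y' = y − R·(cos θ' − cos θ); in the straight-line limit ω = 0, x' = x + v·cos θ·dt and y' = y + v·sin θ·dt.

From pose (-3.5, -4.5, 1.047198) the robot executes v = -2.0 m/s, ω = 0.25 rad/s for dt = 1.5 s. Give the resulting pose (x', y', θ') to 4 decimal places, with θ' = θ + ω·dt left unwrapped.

θ' = 1.0472 + 0.25·1.5 = 1.4222
R = v/ω = -2.0/0.25 = -8.0000
x' = -3.5 + -8.0000·(sin 1.4222 − sin 1.0472) = -4.4836
y' = -4.5 − -8.0000·(cos 1.4222 − cos 1.0472) = -7.3156

(-4.4836, -7.3156, 1.4222)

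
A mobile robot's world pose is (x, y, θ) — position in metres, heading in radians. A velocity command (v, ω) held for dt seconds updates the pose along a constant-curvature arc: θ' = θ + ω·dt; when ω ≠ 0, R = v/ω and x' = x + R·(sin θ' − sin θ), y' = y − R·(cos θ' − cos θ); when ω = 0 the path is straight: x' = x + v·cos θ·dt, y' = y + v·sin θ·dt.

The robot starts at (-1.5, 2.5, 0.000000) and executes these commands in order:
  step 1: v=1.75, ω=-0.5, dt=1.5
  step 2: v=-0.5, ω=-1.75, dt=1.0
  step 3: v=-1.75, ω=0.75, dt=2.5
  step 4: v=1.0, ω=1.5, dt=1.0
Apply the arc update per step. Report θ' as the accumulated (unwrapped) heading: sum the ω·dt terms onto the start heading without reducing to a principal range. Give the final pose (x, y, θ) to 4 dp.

step 1: θ'=-0.7500 (R=-3.5000) → pose (0.8857, 1.5609, -0.7500)
step 2: θ'=-2.5000 (R=0.2857) → pose (0.9095, 1.9989, -2.5000)
step 3: θ'=-0.6250 (R=-2.3333) → pose (0.8783, 5.7604, -0.6250)
step 4: θ'=0.8750 (R=0.6667) → pose (1.7801, 5.8738, 0.8750)

(1.7801, 5.8738, 0.8750)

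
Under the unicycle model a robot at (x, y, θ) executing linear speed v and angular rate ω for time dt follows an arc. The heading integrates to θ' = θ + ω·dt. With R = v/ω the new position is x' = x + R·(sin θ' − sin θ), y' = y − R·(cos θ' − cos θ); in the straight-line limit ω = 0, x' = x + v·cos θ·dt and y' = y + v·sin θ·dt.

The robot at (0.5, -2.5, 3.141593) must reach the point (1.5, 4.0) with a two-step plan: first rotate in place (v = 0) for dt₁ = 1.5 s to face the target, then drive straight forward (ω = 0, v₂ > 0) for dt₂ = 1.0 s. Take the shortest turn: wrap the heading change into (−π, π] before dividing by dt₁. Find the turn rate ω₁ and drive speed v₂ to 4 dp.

ω₁ = -1.1490, v₂ = 6.5765

heading to target = atan2(4−-2.5, 1.5−0.5) = 1.4181
Δθ = wrap(1.4181 − 3.1416) = -1.7234; ω₁ = Δθ/dt₁ = -1.1490
distance = √((1.5−0.5)² + (4−-2.5)²) = 6.5765; v₂ = distance/dt₂ = 6.5765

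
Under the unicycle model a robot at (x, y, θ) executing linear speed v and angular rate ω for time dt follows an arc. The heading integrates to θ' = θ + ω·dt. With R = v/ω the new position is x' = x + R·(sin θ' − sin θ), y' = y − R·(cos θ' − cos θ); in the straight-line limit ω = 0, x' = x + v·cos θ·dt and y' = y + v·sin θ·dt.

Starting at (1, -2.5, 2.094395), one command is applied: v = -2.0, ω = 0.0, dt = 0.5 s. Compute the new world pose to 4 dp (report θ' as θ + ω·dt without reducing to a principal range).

(1.5000, -3.3660, 2.0944)

θ' = 2.0944 + 0.0·0.5 = 2.0944
ω = 0 → straight: x' = 1 + -2.0·cos(2.0944)·0.5 = 1.5000
y' = -2.5 + -2.0·sin(2.0944)·0.5 = -3.3660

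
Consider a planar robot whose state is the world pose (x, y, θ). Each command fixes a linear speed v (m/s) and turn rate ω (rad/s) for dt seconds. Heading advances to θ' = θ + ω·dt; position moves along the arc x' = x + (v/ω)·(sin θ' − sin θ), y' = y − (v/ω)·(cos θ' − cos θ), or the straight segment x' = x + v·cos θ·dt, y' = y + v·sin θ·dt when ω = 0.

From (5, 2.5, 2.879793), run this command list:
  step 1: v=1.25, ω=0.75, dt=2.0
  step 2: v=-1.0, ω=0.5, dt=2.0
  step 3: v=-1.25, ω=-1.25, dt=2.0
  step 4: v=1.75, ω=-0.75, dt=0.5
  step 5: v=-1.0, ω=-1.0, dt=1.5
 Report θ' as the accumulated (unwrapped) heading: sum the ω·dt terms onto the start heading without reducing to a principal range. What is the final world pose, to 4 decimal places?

(3.1839, 3.9476, 1.0048)

step 1: θ'=4.3798 (R=1.6667) → pose (2.9933, 1.4343, 4.3798)
step 2: θ'=5.3798 (R=-2.0000) → pose (2.6738, 3.3252, 5.3798)
step 3: θ'=2.8798 (R=1.0000) → pose (3.7180, 4.9101, 2.8798)
step 4: θ'=2.5048 (R=-2.3333) → pose (2.9345, 5.2879, 2.5048)
step 5: θ'=1.0048 (R=1.0000) → pose (3.1839, 3.9476, 1.0048)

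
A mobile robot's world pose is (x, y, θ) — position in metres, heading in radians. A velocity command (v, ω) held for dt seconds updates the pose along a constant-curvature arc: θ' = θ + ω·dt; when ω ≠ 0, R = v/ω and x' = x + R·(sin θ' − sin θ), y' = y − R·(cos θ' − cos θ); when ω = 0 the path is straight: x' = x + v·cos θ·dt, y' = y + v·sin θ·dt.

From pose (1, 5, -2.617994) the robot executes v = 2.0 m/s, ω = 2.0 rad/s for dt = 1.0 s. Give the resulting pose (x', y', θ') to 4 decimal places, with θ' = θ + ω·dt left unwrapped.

(0.9206, 3.3189, -0.6180)

θ' = -2.6180 + 2.0·1.0 = -0.6180
R = v/ω = 2.0/2.0 = 1.0000
x' = 1 + 1.0000·(sin -0.6180 − sin -2.6180) = 0.9206
y' = 5 − 1.0000·(cos -0.6180 − cos -2.6180) = 3.3189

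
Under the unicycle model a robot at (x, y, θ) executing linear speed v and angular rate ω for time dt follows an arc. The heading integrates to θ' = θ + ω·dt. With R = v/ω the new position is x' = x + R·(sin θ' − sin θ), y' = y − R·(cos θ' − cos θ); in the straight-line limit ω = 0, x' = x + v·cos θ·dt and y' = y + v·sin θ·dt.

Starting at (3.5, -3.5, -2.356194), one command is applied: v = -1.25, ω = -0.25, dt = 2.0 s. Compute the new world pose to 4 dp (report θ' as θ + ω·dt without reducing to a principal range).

θ' = -2.3562 + -0.25·2.0 = -2.8562
R = v/ω = -1.25/-0.25 = 5.0000
x' = 3.5 + 5.0000·(sin -2.8562 − sin -2.3562) = 5.6278
y' = -3.5 − 5.0000·(cos -2.8562 − cos -2.3562) = -2.2378

(5.6278, -2.2378, -2.8562)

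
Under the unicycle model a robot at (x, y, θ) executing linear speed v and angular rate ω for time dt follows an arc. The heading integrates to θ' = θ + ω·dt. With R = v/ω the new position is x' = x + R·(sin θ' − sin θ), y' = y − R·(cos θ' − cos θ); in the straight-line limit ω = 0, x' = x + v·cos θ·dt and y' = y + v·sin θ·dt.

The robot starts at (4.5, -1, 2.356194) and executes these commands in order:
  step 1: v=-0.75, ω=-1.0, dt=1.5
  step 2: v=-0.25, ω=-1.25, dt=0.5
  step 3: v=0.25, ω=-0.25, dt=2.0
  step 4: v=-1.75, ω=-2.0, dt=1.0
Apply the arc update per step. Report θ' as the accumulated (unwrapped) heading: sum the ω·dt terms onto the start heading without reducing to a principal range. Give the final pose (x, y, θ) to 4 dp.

step 1: θ'=0.8562 (R=0.7500) → pose (4.5362, -2.0218, 0.8562)
step 2: θ'=0.2312 (R=0.2000) → pose (4.4309, -2.0854, 0.2312)
step 3: θ'=-0.2688 (R=-1.0000) → pose (4.9257, -2.0947, -0.2688)
step 4: θ'=-2.2688 (R=0.8750) → pose (4.4877, -0.6888, -2.2688)

(4.4877, -0.6888, -2.2688)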